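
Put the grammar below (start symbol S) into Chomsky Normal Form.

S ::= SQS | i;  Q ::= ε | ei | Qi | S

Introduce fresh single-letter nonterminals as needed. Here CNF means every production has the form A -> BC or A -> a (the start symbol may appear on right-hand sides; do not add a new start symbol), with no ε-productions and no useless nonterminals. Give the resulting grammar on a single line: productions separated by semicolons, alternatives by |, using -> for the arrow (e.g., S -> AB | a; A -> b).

S -> i | SD | SS; A -> i; B -> e; C -> QS; D -> QS; Q -> i | BA | QA | SC | SS

Nullable: {Q}; after ε-elimination: S -> i | SS | SQS; Q -> S | i | Qi | ei.
After unit-elimination: S -> i | SS | SQS; Q -> i | Qi | SS | ei | SQS.
TERM: introduce B -> e, A -> i and substitute in every rule of length ≥2.
BIN: Q -> SQS becomes Q -> SC, C -> QS; S -> SQS becomes S -> SD, D -> QS.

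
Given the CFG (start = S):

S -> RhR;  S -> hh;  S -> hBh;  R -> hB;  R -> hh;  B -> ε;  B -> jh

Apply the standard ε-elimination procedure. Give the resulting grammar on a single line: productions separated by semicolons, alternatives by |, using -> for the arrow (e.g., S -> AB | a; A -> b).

Nullable set: {B}.
S -> hBh: B nullable, giving hBh | hh.
Drop B -> ε.
R -> hB: B nullable, giving h | hB.
Unchanged (no nullable symbols): S -> RhR; S -> hh; B -> jh; R -> hh.

S -> hh | RhR | hBh; B -> jh; R -> h | hB | hh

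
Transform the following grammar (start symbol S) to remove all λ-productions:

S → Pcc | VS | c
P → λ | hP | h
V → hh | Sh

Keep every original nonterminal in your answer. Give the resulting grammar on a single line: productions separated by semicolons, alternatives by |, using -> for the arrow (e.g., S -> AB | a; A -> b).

S -> c | VS | cc | Pcc; P -> h | hP; V -> Sh | hh

Nullable set: {P}.
S -> Pcc: P nullable, giving Pcc | cc.
Drop P -> λ.
P -> hP: P nullable, giving h | hP.
Unchanged (no nullable symbols): S -> VS; S -> c; P -> h; V -> Sh; V -> hh.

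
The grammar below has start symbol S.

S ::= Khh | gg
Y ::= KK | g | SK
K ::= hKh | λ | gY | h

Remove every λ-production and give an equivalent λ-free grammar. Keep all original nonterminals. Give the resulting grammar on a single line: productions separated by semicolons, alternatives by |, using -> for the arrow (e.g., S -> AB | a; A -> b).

Nullable set: {K, Y}.
S -> Khh: K nullable, giving Khh | hh.
Drop K -> λ.
K -> gY: Y nullable, giving g | gY.
K -> hKh: K nullable, giving hKh | hh.
Y -> KK: K, K nullable, giving K | KK.
Y -> SK: K nullable, giving S | SK.
Unchanged (no nullable symbols): S -> gg; K -> h; Y -> g.

S -> gg | hh | Khh; K -> g | h | gY | hh | hKh; Y -> K | S | g | KK | SK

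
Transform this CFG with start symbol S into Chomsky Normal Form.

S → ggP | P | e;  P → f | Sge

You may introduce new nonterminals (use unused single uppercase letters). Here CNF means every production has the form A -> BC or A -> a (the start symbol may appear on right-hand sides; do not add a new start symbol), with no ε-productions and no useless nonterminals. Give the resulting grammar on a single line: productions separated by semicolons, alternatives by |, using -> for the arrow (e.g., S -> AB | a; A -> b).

S -> e | f | AD | SE; A -> g; B -> e; C -> AB; D -> AP; E -> AB; P -> f | SC

No ε-productions.
After unit-elimination: S -> e | f | Sge | ggP; P -> f | Sge.
TERM: introduce B -> e, A -> g and substitute in every rule of length ≥2.
BIN: P -> SAB becomes P -> SC, C -> AB; S -> AAP becomes S -> AD, D -> AP; S -> SAB becomes S -> SE, E -> AB.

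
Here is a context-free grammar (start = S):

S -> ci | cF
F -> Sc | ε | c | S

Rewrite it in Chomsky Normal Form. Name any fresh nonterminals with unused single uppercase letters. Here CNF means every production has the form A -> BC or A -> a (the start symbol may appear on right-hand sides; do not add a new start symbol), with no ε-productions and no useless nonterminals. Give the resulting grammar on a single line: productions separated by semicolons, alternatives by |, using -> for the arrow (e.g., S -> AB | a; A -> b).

S -> c | AB | AF; A -> c; B -> i; F -> c | AB | AF | SA

Nullable: {F}; after ε-elimination: S -> c | cF | ci; F -> S | c | Sc.
After unit-elimination: S -> c | cF | ci; F -> c | Sc | cF | ci.
TERM: introduce A -> c, B -> i and substitute in every rule of length ≥2.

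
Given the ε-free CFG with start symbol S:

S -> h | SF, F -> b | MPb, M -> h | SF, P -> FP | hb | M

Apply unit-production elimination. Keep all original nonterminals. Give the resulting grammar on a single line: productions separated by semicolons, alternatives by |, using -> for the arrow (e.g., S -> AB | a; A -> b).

S -> h | SF; F -> b | MPb; M -> h | SF; P -> h | FP | SF | hb

Unit productions: P->M.
Unit pairs (A ⇒* B via units): (P,M).
S: inherits non-unit rules of {S} → SF | h.
F: inherits non-unit rules of {F} → MPb | b.
M: inherits non-unit rules of {M} → SF | h.
P: inherits non-unit rules of {M, P} → FP | SF | h | hb.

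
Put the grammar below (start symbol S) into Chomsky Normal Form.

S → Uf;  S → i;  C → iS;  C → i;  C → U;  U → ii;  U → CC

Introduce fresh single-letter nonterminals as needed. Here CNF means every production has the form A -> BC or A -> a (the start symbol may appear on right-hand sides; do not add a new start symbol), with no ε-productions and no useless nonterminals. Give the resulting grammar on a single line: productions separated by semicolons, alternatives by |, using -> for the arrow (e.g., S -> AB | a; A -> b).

S -> i | UB; A -> i; B -> f; C -> i | AA | AS | CC; U -> AA | CC

No ε-productions.
After unit-elimination: S -> i | Uf; C -> i | CC | iS | ii; U -> CC | ii.
TERM: introduce B -> f, A -> i and substitute in every rule of length ≥2.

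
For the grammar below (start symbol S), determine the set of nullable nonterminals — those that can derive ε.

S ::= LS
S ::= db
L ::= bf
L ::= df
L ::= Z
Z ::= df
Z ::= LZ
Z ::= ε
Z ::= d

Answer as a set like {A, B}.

Directly nullable (have an ε-rule): {Z}.
L is nullable via L -> Z (every symbol on the right is already known nullable).
Not nullable: S — each has a terminal in every rule's right-hand side or depends on a non-nullable symbol.

{L, Z}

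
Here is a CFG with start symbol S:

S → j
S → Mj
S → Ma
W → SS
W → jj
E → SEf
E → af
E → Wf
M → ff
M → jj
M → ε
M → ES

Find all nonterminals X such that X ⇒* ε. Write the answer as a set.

{M}

Directly nullable (have an ε-rule): {M}.
Not nullable: E, S, W — each has a terminal in every rule's right-hand side or depends on a non-nullable symbol.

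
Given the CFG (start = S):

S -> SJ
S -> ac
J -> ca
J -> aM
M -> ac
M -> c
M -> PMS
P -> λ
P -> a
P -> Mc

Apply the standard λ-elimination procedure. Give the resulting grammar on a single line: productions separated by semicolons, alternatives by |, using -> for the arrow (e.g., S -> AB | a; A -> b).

Nullable set: {P}.
M -> PMS: P nullable, giving MS | PMS.
Drop P -> λ.
Unchanged (no nullable symbols): S -> SJ; S -> ac; J -> aM; J -> ca; M -> ac; M -> c; P -> Mc; P -> a.

S -> SJ | ac; J -> aM | ca; M -> c | MS | ac | PMS; P -> a | Mc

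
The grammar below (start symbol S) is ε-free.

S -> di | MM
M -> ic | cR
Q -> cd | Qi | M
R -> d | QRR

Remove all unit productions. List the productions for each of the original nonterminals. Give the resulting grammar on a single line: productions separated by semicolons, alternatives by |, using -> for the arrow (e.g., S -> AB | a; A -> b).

Unit productions: Q->M.
Unit pairs (A ⇒* B via units): (Q,M).
S: inherits non-unit rules of {S} → MM | di.
M: inherits non-unit rules of {M} → cR | ic.
Q: inherits non-unit rules of {M, Q} → Qi | cR | cd | ic.
R: inherits non-unit rules of {R} → QRR | d.

S -> MM | di; M -> cR | ic; Q -> Qi | cR | cd | ic; R -> d | QRR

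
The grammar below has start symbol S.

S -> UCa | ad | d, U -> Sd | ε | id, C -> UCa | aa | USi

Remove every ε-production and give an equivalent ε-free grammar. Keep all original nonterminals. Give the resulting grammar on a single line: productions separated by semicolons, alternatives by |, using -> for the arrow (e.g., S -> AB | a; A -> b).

Nullable set: {U}.
S -> UCa: U nullable, giving Ca | UCa.
C -> UCa: U nullable, giving Ca | UCa.
C -> USi: U nullable, giving Si | USi.
Drop U -> ε.
Unchanged (no nullable symbols): S -> ad; S -> d; C -> aa; U -> Sd; U -> id.

S -> d | Ca | ad | UCa; C -> Ca | Si | aa | UCa | USi; U -> Sd | id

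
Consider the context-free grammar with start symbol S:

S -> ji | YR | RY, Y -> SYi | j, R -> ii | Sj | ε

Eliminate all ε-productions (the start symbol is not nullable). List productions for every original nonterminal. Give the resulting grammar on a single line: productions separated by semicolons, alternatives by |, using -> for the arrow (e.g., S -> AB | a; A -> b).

Nullable set: {R}.
S -> RY: R nullable, giving RY | Y.
S -> YR: R nullable, giving Y | YR.
Drop R -> ε.
Unchanged (no nullable symbols): S -> ji; R -> Sj; R -> ii; Y -> SYi; Y -> j.

S -> Y | RY | YR | ji; R -> Sj | ii; Y -> j | SYi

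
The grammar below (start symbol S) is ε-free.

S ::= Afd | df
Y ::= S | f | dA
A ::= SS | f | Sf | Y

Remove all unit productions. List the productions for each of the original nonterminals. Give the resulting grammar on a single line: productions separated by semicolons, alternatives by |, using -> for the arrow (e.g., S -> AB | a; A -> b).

S -> df | Afd; A -> f | SS | Sf | dA | df | Afd; Y -> f | dA | df | Afd

Unit productions: A->Y, Y->S.
Unit pairs (A ⇒* B via units): (A,S), (A,Y), (Y,S).
S: inherits non-unit rules of {S} → Afd | df.
A: inherits non-unit rules of {A, S, Y} → Afd | SS | Sf | dA | df | f.
Y: inherits non-unit rules of {S, Y} → Afd | dA | df | f.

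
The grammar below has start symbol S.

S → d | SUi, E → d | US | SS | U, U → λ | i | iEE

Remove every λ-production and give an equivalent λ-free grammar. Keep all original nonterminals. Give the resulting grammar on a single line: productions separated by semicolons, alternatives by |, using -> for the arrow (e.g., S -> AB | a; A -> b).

Nullable set: {E, U}.
S -> SUi: U nullable, giving SUi | Si.
E -> U: U nullable, giving U.
E -> US: U nullable, giving S | US.
Drop U -> λ.
U -> iEE: E, E nullable, giving i | iE | iEE.
Unchanged (no nullable symbols): S -> d; E -> SS; E -> d; U -> i.

S -> d | Si | SUi; E -> S | U | d | SS | US; U -> i | iE | iEE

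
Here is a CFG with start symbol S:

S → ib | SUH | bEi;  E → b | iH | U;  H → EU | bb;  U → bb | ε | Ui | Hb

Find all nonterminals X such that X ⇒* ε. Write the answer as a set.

Directly nullable (have an ε-rule): {U}.
E is nullable via E -> U (every symbol on the right is already known nullable).
H is nullable via H -> EU (every symbol on the right is already known nullable).
Not nullable: S — each has a terminal in every rule's right-hand side or depends on a non-nullable symbol.

{E, H, U}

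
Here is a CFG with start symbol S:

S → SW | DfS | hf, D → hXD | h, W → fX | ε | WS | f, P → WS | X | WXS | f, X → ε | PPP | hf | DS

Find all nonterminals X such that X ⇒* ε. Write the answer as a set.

Directly nullable (have an ε-rule): {W, X}.
P is nullable via P -> X (every symbol on the right is already known nullable).
Not nullable: D, S — each has a terminal in every rule's right-hand side or depends on a non-nullable symbol.

{P, W, X}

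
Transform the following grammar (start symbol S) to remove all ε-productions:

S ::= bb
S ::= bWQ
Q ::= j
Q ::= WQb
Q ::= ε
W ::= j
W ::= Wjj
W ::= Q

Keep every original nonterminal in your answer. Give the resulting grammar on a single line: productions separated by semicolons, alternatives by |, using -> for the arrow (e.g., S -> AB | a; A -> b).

Nullable set: {Q, W}.
S -> bWQ: W, Q nullable, giving b | bQ | bW | bWQ.
Drop Q -> ε.
Q -> WQb: W, Q nullable, giving Qb | WQb | Wb | b.
W -> Q: Q nullable, giving Q.
W -> Wjj: W nullable, giving Wjj | jj.
Unchanged (no nullable symbols): S -> bb; Q -> j; W -> j.

S -> b | bQ | bW | bb | bWQ; Q -> b | j | Qb | Wb | WQb; W -> Q | j | jj | Wjj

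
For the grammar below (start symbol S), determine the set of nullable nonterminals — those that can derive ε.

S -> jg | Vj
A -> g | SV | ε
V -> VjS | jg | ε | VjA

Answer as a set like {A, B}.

Directly nullable (have an ε-rule): {A, V}.
Not nullable: S — each has a terminal in every rule's right-hand side or depends on a non-nullable symbol.

{A, V}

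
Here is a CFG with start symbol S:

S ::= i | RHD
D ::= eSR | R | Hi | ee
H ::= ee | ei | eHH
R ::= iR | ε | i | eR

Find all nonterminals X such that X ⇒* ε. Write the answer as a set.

Directly nullable (have an ε-rule): {R}.
D is nullable via D -> R (every symbol on the right is already known nullable).
Not nullable: H, S — each has a terminal in every rule's right-hand side or depends on a non-nullable symbol.

{D, R}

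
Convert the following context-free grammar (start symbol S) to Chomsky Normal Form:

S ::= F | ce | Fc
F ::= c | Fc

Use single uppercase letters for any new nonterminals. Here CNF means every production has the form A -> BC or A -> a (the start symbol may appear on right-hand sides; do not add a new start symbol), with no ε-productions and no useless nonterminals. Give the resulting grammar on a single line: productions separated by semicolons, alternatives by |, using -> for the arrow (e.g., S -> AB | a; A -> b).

No ε-productions.
After unit-elimination: S -> c | Fc | ce; F -> c | Fc.
TERM: introduce A -> c, B -> e and substitute in every rule of length ≥2.

S -> c | AB | FA; A -> c; B -> e; F -> c | FA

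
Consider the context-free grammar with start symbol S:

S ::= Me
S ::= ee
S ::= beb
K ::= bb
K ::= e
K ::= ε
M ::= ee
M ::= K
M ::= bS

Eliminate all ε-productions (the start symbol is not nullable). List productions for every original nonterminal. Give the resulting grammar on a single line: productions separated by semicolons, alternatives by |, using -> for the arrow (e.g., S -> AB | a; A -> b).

Nullable set: {K, M}.
S -> Me: M nullable, giving Me | e.
Drop K -> ε.
M -> K: K nullable, giving K.
Unchanged (no nullable symbols): S -> beb; S -> ee; K -> bb; K -> e; M -> bS; M -> ee.

S -> e | Me | ee | beb; K -> e | bb; M -> K | bS | ee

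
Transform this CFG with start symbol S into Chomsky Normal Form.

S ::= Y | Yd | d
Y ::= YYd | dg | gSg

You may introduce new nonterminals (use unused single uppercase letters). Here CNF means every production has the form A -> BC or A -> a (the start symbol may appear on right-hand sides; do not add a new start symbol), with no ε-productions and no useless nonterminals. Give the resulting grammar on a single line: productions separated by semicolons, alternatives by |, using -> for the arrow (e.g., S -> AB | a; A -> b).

No ε-productions.
After unit-elimination: S -> d | Yd | dg | YYd | gSg; Y -> dg | YYd | gSg.
TERM: introduce A -> d, B -> g and substitute in every rule of length ≥2.
BIN: S -> BSB becomes S -> BC, C -> SB; S -> YYA becomes S -> YD, D -> YA; Y -> BSB becomes Y -> BE, E -> SB; Y -> YYA becomes Y -> YF, F -> YA.

S -> d | AB | BC | YA | YD; A -> d; B -> g; C -> SB; D -> YA; E -> SB; F -> YA; Y -> AB | BE | YF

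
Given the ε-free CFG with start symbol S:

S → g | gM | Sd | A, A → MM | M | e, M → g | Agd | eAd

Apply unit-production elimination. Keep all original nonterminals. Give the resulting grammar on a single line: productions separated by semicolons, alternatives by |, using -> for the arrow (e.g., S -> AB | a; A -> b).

S -> e | g | MM | Sd | gM | Agd | eAd; A -> e | g | MM | Agd | eAd; M -> g | Agd | eAd

Unit productions: A->M, S->A.
Unit pairs (A ⇒* B via units): (A,M), (S,A), (S,M).
S: inherits non-unit rules of {A, M, S} → Agd | MM | Sd | e | eAd | g | gM.
A: inherits non-unit rules of {A, M} → Agd | MM | e | eAd | g.
M: inherits non-unit rules of {M} → Agd | eAd | g.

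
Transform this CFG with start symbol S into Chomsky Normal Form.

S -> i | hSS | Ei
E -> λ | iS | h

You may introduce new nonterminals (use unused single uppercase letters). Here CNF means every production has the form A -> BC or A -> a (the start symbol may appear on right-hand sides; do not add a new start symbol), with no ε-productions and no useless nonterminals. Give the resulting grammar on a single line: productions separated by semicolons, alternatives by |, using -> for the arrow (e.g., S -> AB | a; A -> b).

Nullable: {E}; after ε-elimination: S -> i | Ei | hSS; E -> h | iS.
No unit productions to eliminate.
TERM: introduce B -> h, A -> i and substitute in every rule of length ≥2.
BIN: S -> BSS becomes S -> BC, C -> SS.

S -> i | BC | EA; A -> i; B -> h; C -> SS; E -> h | AS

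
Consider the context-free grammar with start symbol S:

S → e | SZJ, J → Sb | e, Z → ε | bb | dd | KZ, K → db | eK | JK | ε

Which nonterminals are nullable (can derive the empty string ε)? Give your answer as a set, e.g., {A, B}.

Directly nullable (have an ε-rule): {K, Z}.
Not nullable: J, S — each has a terminal in every rule's right-hand side or depends on a non-nullable symbol.

{K, Z}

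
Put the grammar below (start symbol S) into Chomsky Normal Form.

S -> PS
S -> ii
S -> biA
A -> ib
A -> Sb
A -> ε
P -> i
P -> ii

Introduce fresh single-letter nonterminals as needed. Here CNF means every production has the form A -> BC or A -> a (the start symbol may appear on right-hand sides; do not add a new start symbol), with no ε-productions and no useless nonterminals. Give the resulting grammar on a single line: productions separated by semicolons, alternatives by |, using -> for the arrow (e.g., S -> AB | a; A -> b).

S -> BC | BD | CC | PS; A -> CB | SB; B -> b; C -> i; D -> CA; P -> i | CC

Nullable: {A}; after ε-elimination: S -> PS | bi | ii | biA; A -> Sb | ib; P -> i | ii.
No unit productions to eliminate.
TERM: introduce B -> b, C -> i and substitute in every rule of length ≥2.
BIN: S -> BCA becomes S -> BD, D -> CA.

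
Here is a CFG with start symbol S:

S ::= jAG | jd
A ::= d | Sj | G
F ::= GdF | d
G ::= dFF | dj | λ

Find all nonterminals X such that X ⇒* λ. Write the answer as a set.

{A, G}

Directly nullable (have an ε-rule): {G}.
A is nullable via A -> G (every symbol on the right is already known nullable).
Not nullable: F, S — each has a terminal in every rule's right-hand side or depends on a non-nullable symbol.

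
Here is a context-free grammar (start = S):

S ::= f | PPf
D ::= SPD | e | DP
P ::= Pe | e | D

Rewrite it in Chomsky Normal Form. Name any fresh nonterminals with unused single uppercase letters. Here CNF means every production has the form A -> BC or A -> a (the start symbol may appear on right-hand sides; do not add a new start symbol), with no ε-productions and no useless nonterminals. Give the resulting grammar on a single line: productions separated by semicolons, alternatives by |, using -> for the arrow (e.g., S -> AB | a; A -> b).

S -> f | PF; A -> e; B -> f; C -> PD; D -> e | DP | SC; E -> PD; F -> PB; P -> e | DP | PA | SE

No ε-productions.
After unit-elimination: S -> f | PPf; D -> e | DP | SPD; P -> e | DP | Pe | SPD.
TERM: introduce A -> e, B -> f and substitute in every rule of length ≥2.
BIN: D -> SPD becomes D -> SC, C -> PD; P -> SPD becomes P -> SE, E -> PD; S -> PPB becomes S -> PF, F -> PB.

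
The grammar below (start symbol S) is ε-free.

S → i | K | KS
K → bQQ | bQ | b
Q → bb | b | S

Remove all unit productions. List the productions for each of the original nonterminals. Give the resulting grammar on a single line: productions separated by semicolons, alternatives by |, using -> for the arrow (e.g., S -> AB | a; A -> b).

Unit productions: Q->S, S->K.
Unit pairs (A ⇒* B via units): (Q,K), (Q,S), (S,K).
S: inherits non-unit rules of {K, S} → KS | b | bQ | bQQ | i.
K: inherits non-unit rules of {K} → b | bQ | bQQ.
Q: inherits non-unit rules of {K, Q, S} → KS | b | bQ | bQQ | bb | i.

S -> b | i | KS | bQ | bQQ; K -> b | bQ | bQQ; Q -> b | i | KS | bQ | bb | bQQ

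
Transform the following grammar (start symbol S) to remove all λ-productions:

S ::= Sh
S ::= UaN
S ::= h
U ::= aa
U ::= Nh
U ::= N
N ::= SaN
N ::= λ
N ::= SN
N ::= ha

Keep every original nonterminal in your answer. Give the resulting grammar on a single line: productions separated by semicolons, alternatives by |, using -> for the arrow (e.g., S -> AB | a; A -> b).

Nullable set: {N, U}.
S -> UaN: U, N nullable, giving Ua | UaN | a | aN.
Drop N -> λ.
N -> SN: N nullable, giving S | SN.
N -> SaN: N nullable, giving Sa | SaN.
U -> N: N nullable, giving N.
U -> Nh: N nullable, giving Nh | h.
Unchanged (no nullable symbols): S -> Sh; S -> h; N -> ha; U -> aa.

S -> a | h | Sh | Ua | aN | UaN; N -> S | SN | Sa | ha | SaN; U -> N | h | Nh | aa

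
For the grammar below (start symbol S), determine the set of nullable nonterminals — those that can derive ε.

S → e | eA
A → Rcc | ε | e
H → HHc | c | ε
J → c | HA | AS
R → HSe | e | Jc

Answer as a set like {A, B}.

Directly nullable (have an ε-rule): {A, H}.
J is nullable via J -> HA (every symbol on the right is already known nullable).
Not nullable: R, S — each has a terminal in every rule's right-hand side or depends on a non-nullable symbol.

{A, H, J}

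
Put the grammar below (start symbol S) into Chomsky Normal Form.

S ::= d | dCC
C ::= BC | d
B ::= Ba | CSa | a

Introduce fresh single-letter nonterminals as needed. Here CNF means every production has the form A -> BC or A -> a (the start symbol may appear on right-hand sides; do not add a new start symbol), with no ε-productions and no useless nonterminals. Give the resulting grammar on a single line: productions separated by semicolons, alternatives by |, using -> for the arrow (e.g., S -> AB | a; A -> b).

S -> d | DF; A -> a; B -> a | BA | CE; C -> d | BC; D -> d; E -> SA; F -> CC

No ε-productions.
No unit productions to eliminate.
TERM: introduce A -> a, D -> d and substitute in every rule of length ≥2.
BIN: B -> CSA becomes B -> CE, E -> SA; S -> DCC becomes S -> DF, F -> CC.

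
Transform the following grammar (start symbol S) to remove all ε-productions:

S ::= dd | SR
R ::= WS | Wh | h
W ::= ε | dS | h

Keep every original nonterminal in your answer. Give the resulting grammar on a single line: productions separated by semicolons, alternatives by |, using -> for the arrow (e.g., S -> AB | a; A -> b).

Nullable set: {W}.
R -> WS: W nullable, giving S | WS.
R -> Wh: W nullable, giving Wh | h.
Drop W -> ε.
Unchanged (no nullable symbols): S -> SR; S -> dd; R -> h; W -> dS; W -> h.

S -> SR | dd; R -> S | h | WS | Wh; W -> h | dS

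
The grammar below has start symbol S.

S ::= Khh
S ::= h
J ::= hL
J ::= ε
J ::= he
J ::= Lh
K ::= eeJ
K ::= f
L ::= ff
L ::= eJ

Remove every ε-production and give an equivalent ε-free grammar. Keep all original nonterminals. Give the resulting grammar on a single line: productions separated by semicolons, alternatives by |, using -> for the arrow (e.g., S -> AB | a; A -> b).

Nullable set: {J}.
Drop J -> ε.
K -> eeJ: J nullable, giving ee | eeJ.
L -> eJ: J nullable, giving e | eJ.
Unchanged (no nullable symbols): S -> Khh; S -> h; J -> Lh; J -> hL; J -> he; K -> f; L -> ff.

S -> h | Khh; J -> Lh | hL | he; K -> f | ee | eeJ; L -> e | eJ | ff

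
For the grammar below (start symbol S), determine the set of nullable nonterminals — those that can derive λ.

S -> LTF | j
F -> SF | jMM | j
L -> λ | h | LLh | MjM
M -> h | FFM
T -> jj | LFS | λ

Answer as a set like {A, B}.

Directly nullable (have an ε-rule): {L, T}.
Not nullable: F, M, S — each has a terminal in every rule's right-hand side or depends on a non-nullable symbol.

{L, T}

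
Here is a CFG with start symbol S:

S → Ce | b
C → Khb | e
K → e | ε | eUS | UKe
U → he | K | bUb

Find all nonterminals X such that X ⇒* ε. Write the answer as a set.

{K, U}

Directly nullable (have an ε-rule): {K}.
U is nullable via U -> K (every symbol on the right is already known nullable).
Not nullable: C, S — each has a terminal in every rule's right-hand side or depends on a non-nullable symbol.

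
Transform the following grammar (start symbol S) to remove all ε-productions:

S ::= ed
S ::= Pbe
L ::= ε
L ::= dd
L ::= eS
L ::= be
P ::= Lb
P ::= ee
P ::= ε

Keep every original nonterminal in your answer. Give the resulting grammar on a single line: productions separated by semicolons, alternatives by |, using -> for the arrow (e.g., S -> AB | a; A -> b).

Nullable set: {L, P}.
S -> Pbe: P nullable, giving Pbe | be.
Drop L -> ε.
Drop P -> ε.
P -> Lb: L nullable, giving Lb | b.
Unchanged (no nullable symbols): S -> ed; L -> be; L -> dd; L -> eS; P -> ee.

S -> be | ed | Pbe; L -> be | dd | eS; P -> b | Lb | ee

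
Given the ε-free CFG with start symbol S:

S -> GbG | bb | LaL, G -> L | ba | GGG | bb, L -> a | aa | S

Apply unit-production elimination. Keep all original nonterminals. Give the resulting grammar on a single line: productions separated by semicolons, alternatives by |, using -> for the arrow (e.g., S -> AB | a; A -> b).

S -> bb | GbG | LaL; G -> a | aa | ba | bb | GGG | GbG | LaL; L -> a | aa | bb | GbG | LaL

Unit productions: G->L, L->S.
Unit pairs (A ⇒* B via units): (G,L), (G,S), (L,S).
S: inherits non-unit rules of {S} → GbG | LaL | bb.
G: inherits non-unit rules of {G, L, S} → GGG | GbG | LaL | a | aa | ba | bb.
L: inherits non-unit rules of {L, S} → GbG | LaL | a | aa | bb.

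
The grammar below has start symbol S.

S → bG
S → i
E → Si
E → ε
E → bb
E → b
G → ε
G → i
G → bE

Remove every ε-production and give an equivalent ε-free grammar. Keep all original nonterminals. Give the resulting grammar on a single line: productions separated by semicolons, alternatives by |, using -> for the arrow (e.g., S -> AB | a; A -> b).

Nullable set: {E, G}.
S -> bG: G nullable, giving b | bG.
Drop E -> ε.
Drop G -> ε.
G -> bE: E nullable, giving b | bE.
Unchanged (no nullable symbols): S -> i; E -> Si; E -> b; E -> bb; G -> i.

S -> b | i | bG; E -> b | Si | bb; G -> b | i | bE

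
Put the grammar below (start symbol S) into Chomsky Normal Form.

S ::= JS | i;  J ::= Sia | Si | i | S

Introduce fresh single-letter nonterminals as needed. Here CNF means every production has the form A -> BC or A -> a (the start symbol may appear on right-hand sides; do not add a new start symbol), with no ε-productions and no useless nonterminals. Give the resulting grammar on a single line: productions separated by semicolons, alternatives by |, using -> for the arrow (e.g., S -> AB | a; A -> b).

No ε-productions.
After unit-elimination: S -> i | JS; J -> i | JS | Si | Sia.
TERM: introduce B -> a, A -> i and substitute in every rule of length ≥2.
BIN: J -> SAB becomes J -> SC, C -> AB.

S -> i | JS; A -> i; B -> a; C -> AB; J -> i | JS | SA | SC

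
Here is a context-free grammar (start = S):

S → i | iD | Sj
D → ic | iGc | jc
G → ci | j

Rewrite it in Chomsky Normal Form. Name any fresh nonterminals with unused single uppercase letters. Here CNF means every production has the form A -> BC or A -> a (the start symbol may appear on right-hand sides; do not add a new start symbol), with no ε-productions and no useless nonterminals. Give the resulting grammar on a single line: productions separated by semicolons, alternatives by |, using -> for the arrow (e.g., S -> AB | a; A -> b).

No ε-productions.
No unit productions to eliminate.
TERM: introduce B -> c, A -> i, C -> j and substitute in every rule of length ≥2.
BIN: D -> AGB becomes D -> AE, E -> GB.

S -> i | AD | SC; A -> i; B -> c; C -> j; D -> AB | AE | CB; E -> GB; G -> j | BA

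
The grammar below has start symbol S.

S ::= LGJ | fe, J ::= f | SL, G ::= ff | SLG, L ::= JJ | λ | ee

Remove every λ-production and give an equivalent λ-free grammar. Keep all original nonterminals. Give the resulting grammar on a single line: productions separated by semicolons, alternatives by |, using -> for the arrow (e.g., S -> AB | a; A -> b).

S -> GJ | fe | LGJ; G -> SG | ff | SLG; J -> S | f | SL; L -> JJ | ee

Nullable set: {L}.
S -> LGJ: L nullable, giving GJ | LGJ.
G -> SLG: L nullable, giving SG | SLG.
J -> SL: L nullable, giving S | SL.
Drop L -> λ.
Unchanged (no nullable symbols): S -> fe; G -> ff; J -> f; L -> JJ; L -> ee.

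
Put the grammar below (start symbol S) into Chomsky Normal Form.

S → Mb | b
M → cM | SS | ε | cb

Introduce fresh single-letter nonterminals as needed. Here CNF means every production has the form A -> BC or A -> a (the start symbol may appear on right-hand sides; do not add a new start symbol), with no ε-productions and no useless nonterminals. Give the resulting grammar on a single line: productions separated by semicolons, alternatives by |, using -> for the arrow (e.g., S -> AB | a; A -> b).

Nullable: {M}; after ε-elimination: S -> b | Mb; M -> c | SS | cM | cb.
No unit productions to eliminate.
TERM: introduce B -> b, A -> c and substitute in every rule of length ≥2.

S -> b | MB; A -> c; B -> b; M -> c | AB | AM | SS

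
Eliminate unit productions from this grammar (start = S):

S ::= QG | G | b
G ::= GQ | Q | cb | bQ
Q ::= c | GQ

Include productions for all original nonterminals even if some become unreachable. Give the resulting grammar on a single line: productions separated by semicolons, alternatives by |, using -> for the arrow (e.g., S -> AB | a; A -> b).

S -> b | c | GQ | QG | bQ | cb; G -> c | GQ | bQ | cb; Q -> c | GQ

Unit productions: G->Q, S->G.
Unit pairs (A ⇒* B via units): (G,Q), (S,G), (S,Q).
S: inherits non-unit rules of {G, Q, S} → GQ | QG | b | bQ | c | cb.
G: inherits non-unit rules of {G, Q} → GQ | bQ | c | cb.
Q: inherits non-unit rules of {Q} → GQ | c.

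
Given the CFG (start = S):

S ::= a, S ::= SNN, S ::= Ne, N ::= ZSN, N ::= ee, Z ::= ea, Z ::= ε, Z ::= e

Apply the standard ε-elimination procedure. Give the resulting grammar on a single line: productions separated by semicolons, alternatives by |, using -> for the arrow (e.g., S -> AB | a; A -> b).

Nullable set: {Z}.
N -> ZSN: Z nullable, giving SN | ZSN.
Drop Z -> ε.
Unchanged (no nullable symbols): S -> Ne; S -> SNN; S -> a; N -> ee; Z -> e; Z -> ea.

S -> a | Ne | SNN; N -> SN | ee | ZSN; Z -> e | ea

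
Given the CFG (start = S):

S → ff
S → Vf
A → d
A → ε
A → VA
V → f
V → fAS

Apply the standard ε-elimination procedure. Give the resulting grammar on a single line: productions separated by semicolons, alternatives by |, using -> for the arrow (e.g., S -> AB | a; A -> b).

S -> Vf | ff; A -> V | d | VA; V -> f | fS | fAS

Nullable set: {A}.
Drop A -> ε.
A -> VA: A nullable, giving V | VA.
V -> fAS: A nullable, giving fAS | fS.
Unchanged (no nullable symbols): S -> Vf; S -> ff; A -> d; V -> f.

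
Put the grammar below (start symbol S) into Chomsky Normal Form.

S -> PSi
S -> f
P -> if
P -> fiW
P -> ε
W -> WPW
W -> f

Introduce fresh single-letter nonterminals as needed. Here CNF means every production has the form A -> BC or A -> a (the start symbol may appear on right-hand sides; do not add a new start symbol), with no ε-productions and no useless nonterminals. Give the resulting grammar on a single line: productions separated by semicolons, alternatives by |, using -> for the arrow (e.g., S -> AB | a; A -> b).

S -> f | PD | SB; A -> f; B -> i; C -> BW; D -> SB; E -> PW; P -> AC | BA; W -> f | WE | WW

Nullable: {P}; after ε-elimination: S -> f | Si | PSi; P -> if | fiW; W -> f | WW | WPW.
No unit productions to eliminate.
TERM: introduce A -> f, B -> i and substitute in every rule of length ≥2.
BIN: P -> ABW becomes P -> AC, C -> BW; S -> PSB becomes S -> PD, D -> SB; W -> WPW becomes W -> WE, E -> PW.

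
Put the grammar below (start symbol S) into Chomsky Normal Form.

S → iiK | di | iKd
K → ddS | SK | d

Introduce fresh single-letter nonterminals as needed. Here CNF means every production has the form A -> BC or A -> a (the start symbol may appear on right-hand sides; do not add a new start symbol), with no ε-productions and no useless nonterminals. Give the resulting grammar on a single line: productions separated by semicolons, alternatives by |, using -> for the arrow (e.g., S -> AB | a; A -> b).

No ε-productions.
No unit productions to eliminate.
TERM: introduce A -> d, B -> i and substitute in every rule of length ≥2.
BIN: K -> AAS becomes K -> AC, C -> AS; S -> BBK becomes S -> BD, D -> BK; S -> BKA becomes S -> BE, E -> KA.

S -> AB | BD | BE; A -> d; B -> i; C -> AS; D -> BK; E -> KA; K -> d | AC | SK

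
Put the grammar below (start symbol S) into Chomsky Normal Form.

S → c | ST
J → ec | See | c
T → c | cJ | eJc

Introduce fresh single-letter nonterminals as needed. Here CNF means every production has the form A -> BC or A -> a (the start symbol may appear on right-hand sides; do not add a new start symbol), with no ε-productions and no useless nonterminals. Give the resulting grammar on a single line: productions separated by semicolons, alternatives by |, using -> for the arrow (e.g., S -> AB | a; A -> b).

S -> c | ST; A -> e; B -> c; C -> AA; D -> JB; J -> c | AB | SC; T -> c | AD | BJ

No ε-productions.
No unit productions to eliminate.
TERM: introduce B -> c, A -> e and substitute in every rule of length ≥2.
BIN: J -> SAA becomes J -> SC, C -> AA; T -> AJB becomes T -> AD, D -> JB.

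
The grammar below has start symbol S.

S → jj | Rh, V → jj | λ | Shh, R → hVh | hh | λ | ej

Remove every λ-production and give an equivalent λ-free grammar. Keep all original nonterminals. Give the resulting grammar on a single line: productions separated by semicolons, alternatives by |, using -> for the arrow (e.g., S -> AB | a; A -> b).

S -> h | Rh | jj; R -> ej | hh | hVh; V -> jj | Shh

Nullable set: {R, V}.
S -> Rh: R nullable, giving Rh | h.
Drop R -> λ.
R -> hVh: V nullable, giving hVh | hh.
Drop V -> λ.
Unchanged (no nullable symbols): S -> jj; R -> ej; R -> hh; V -> Shh; V -> jj.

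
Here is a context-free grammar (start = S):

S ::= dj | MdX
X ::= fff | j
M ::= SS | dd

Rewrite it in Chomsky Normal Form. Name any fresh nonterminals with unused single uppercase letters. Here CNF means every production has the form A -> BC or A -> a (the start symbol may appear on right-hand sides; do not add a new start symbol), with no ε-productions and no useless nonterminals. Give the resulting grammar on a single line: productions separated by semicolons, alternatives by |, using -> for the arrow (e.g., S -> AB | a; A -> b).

No ε-productions.
No unit productions to eliminate.
TERM: introduce A -> d, C -> f, B -> j and substitute in every rule of length ≥2.
BIN: S -> MAX becomes S -> MD, D -> AX; X -> CCC becomes X -> CE, E -> CC.

S -> AB | MD; A -> d; B -> j; C -> f; D -> AX; E -> CC; M -> AA | SS; X -> j | CE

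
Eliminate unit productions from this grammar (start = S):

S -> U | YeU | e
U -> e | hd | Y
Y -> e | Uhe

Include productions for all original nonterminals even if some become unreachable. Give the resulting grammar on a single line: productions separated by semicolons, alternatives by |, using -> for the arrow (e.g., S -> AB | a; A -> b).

Unit productions: S->U, U->Y.
Unit pairs (A ⇒* B via units): (S,U), (S,Y), (U,Y).
S: inherits non-unit rules of {S, U, Y} → Uhe | YeU | e | hd.
U: inherits non-unit rules of {U, Y} → Uhe | e | hd.
Y: inherits non-unit rules of {Y} → Uhe | e.

S -> e | hd | Uhe | YeU; U -> e | hd | Uhe; Y -> e | Uhe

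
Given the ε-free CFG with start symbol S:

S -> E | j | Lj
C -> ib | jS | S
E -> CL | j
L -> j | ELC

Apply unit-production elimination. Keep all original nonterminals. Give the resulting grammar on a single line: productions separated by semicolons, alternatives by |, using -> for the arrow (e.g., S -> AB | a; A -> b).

Unit productions: C->S, S->E.
Unit pairs (A ⇒* B via units): (C,E), (C,S), (S,E).
S: inherits non-unit rules of {E, S} → CL | Lj | j.
C: inherits non-unit rules of {C, E, S} → CL | Lj | ib | j | jS.
E: inherits non-unit rules of {E} → CL | j.
L: inherits non-unit rules of {L} → ELC | j.

S -> j | CL | Lj; C -> j | CL | Lj | ib | jS; E -> j | CL; L -> j | ELC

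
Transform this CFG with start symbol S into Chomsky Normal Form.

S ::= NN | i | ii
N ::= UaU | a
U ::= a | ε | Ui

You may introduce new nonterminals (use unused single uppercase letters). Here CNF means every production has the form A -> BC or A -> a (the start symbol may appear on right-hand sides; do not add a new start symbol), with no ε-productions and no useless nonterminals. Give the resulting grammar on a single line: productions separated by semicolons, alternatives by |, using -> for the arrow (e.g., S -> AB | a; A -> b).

Nullable: {U}; after ε-elimination: S -> i | NN | ii; N -> a | Ua | aU | UaU; U -> a | i | Ui.
No unit productions to eliminate.
TERM: introduce A -> a, B -> i and substitute in every rule of length ≥2.
BIN: N -> UAU becomes N -> UC, C -> AU.

S -> i | BB | NN; A -> a; B -> i; C -> AU; N -> a | AU | UA | UC; U -> a | i | UB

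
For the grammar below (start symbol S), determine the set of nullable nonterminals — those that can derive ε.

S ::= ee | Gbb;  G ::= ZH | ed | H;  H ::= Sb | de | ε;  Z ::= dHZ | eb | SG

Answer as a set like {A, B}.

{G, H}

Directly nullable (have an ε-rule): {H}.
G is nullable via G -> H (every symbol on the right is already known nullable).
Not nullable: S, Z — each has a terminal in every rule's right-hand side or depends on a non-nullable symbol.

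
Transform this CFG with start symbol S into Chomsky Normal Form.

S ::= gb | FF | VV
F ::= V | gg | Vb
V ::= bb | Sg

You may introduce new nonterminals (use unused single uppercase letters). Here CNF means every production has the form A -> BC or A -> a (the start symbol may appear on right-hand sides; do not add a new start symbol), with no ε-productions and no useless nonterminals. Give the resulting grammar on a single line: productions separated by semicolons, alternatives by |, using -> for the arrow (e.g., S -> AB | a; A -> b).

S -> AB | FF | VV; A -> g; B -> b; F -> AA | BB | SA | VB; V -> BB | SA

No ε-productions.
After unit-elimination: S -> FF | VV | gb; F -> Sg | Vb | bb | gg; V -> Sg | bb.
TERM: introduce B -> b, A -> g and substitute in every rule of length ≥2.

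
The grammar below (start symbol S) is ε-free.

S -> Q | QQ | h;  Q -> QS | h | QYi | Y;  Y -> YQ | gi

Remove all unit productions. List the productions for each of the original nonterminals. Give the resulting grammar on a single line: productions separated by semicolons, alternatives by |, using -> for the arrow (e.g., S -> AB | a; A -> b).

Unit productions: Q->Y, S->Q.
Unit pairs (A ⇒* B via units): (Q,Y), (S,Q), (S,Y).
S: inherits non-unit rules of {Q, S, Y} → QQ | QS | QYi | YQ | gi | h.
Q: inherits non-unit rules of {Q, Y} → QS | QYi | YQ | gi | h.
Y: inherits non-unit rules of {Y} → YQ | gi.

S -> h | QQ | QS | YQ | gi | QYi; Q -> h | QS | YQ | gi | QYi; Y -> YQ | gi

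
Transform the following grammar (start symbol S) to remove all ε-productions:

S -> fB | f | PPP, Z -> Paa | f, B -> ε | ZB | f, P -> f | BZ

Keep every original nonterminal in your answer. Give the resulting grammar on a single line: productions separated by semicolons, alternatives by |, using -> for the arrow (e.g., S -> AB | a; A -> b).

Nullable set: {B}.
S -> fB: B nullable, giving f | fB.
Drop B -> ε.
B -> ZB: B nullable, giving Z | ZB.
P -> BZ: B nullable, giving BZ | Z.
Unchanged (no nullable symbols): S -> PPP; S -> f; B -> f; P -> f; Z -> Paa; Z -> f.

S -> f | fB | PPP; B -> Z | f | ZB; P -> Z | f | BZ; Z -> f | Paa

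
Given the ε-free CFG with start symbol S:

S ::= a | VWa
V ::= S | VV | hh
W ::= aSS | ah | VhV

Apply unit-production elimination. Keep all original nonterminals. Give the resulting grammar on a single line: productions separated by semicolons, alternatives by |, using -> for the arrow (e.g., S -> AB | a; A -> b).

S -> a | VWa; V -> a | VV | hh | VWa; W -> ah | VhV | aSS

Unit productions: V->S.
Unit pairs (A ⇒* B via units): (V,S).
S: inherits non-unit rules of {S} → VWa | a.
V: inherits non-unit rules of {S, V} → VV | VWa | a | hh.
W: inherits non-unit rules of {W} → VhV | aSS | ah.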